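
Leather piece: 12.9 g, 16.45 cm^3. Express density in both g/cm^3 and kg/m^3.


0.784 g/cm^3
784 kg/m^3

Density = 12.9 / 16.45 = 0.784 g/cm^3
Convert: 0.784 x 1000 = 784 kg/m^3


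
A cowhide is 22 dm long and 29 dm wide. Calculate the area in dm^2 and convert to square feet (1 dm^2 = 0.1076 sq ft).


Area = 22 x 29 = 638 dm^2
Conversion: 638 x 0.1076 = 68.65 sq ft


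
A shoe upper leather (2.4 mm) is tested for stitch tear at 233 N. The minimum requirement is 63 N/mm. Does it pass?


STS = 97.1 N/mm
Passes: Yes

STS = 233 / 2.4 = 97.1 N/mm
Minimum required: 63 N/mm
Passes: Yes


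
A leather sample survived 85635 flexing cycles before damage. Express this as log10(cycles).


log10(85635) = 4.93


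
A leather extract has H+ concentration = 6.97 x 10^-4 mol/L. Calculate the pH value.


pH = 3.16


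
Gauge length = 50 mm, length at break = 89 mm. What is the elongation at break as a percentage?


78.0%


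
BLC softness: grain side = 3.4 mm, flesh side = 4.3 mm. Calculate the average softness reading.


Average = (3.4 + 4.3) / 2
Average = 3.85 mm


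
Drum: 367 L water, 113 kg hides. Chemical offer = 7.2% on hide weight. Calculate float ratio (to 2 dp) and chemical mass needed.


Float ratio = 3.25
Chemical needed = 8.136 kg


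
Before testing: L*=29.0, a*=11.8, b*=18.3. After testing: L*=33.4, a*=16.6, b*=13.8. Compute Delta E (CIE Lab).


Delta E = 7.92


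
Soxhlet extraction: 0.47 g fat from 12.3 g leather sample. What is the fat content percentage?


3.8%


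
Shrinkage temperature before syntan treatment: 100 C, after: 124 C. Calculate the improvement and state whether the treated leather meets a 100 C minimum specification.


Improvement = 24 C
Meets 100 C spec: Yes

Improvement = 124 - 100 = 24 C
Spec check: 124 C >= 100 C? Yes


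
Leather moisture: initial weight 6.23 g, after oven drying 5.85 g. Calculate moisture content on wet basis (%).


6.1%


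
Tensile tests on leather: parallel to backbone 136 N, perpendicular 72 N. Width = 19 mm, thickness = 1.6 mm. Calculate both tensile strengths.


Parallel = 4.47 N/mm^2
Perpendicular = 2.37 N/mm^2

Area = 19 x 1.6 = 30.4 mm^2
TS (parallel) = 136 / 30.4 = 4.47 N/mm^2
TS (perpendicular) = 72 / 30.4 = 2.37 N/mm^2


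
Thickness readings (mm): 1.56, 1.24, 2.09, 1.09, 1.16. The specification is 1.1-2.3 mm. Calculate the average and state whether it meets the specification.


Sum = 7.14
Average = 7.14 / 5 = 1.43 mm
Specification range: 1.1 to 2.3 mm
Within spec: Yes


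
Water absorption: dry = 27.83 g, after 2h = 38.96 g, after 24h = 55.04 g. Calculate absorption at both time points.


2h absorption = 40.0%
24h absorption = 97.8%

WA (2h) = (38.96 - 27.83) / 27.83 x 100 = 40.0%
WA (24h) = (55.04 - 27.83) / 27.83 x 100 = 97.8%


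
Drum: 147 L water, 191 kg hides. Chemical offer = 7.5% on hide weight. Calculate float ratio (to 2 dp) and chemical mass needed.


Float ratio = 0.77
Chemical needed = 14.325 kg

Float ratio = 147 / 191 = 0.77
Chemical = 191 x 7.5 / 100 = 14.325 kg


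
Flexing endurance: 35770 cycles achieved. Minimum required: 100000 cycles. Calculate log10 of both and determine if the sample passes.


log10(35770) = 4.55
log10(100000) = 5.00
Passes: No


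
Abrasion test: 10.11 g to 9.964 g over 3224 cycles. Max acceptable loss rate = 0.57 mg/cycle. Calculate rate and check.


Loss = 10.11 - 9.964 = 0.146 g
Rate = 0.146 g / 3224 cycles x 1000 = 0.045 mg/cycle
Max = 0.57 mg/cycle
Passes: Yes


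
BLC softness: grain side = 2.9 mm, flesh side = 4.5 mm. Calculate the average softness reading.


3.70 mm

Average = (2.9 + 4.5) / 2
Average = 3.70 mm


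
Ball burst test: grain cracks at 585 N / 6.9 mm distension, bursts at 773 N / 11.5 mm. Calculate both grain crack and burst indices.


Crack index = 84.8 N/mm
Burst index = 67.2 N/mm

Crack index = 585 / 6.9 = 84.8 N/mm
Burst index = 773 / 11.5 = 67.2 N/mm


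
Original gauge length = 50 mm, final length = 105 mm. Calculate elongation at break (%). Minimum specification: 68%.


Extension = 105 - 50 = 55 mm
Elongation = 55 / 50 x 100 = 110.0%
Minimum required: 68%
Meets specification: Yes


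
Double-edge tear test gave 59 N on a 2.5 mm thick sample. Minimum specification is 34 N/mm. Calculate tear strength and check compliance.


Tear strength = 59 / 2.5 = 23.6 N/mm
Required minimum = 34 N/mm
Compliant: No


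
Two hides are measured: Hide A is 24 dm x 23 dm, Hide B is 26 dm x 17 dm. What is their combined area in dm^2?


994 dm^2

Hide A area = 24 x 23 = 552 dm^2
Hide B area = 26 x 17 = 442 dm^2
Total = 552 + 442 = 994 dm^2


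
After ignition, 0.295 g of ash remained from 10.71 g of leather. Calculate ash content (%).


Ash% = 0.295 / 10.71 x 100
Ash% = 2.75%


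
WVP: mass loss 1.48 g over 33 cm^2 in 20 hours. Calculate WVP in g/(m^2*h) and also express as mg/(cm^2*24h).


WVP = 1.48 / (33 x 20) x 10000 = 22.42 g/(m^2*h)
Mass loss in mg = 1.48 x 1000 = 1480 mg
Per cm^2 per 24h in mg: 1480 x 24 / (33 x 20) = 35520 / 660 = 53.82 mg/(cm^2*24h)


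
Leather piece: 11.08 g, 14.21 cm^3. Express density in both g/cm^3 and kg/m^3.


0.780 g/cm^3
780 kg/m^3


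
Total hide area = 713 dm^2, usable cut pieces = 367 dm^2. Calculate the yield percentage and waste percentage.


Yield = 51.5%
Waste = 48.5%


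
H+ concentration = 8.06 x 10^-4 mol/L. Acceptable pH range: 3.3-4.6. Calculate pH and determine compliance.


pH = -log10(8.06 x 10^-4) = 3.09
Range: 3.3 to 4.6
Compliant: No


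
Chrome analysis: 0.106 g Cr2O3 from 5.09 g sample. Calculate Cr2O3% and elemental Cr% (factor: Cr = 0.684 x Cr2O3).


Cr2O3 = 2.08%
Cr = 1.42%


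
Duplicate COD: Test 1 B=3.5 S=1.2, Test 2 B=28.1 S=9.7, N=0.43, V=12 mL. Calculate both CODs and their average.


COD1 = 659.3 mg/L
COD2 = 5274.7 mg/L
Average = 2967.0 mg/L


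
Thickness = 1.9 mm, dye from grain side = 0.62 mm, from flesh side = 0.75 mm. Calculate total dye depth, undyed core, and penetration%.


Total dyed = 0.62 + 0.75 = 1.37 mm
Undyed core = 1.9 - 1.37 = 0.53 mm
Penetration = 1.37 / 1.9 x 100 = 72.1%


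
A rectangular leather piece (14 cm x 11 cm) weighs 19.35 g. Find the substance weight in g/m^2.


1256.5 g/m^2

Area = 14 x 11 = 154 cm^2
SW = 19.35 / 154 x 10000 = 1256.5 g/m^2


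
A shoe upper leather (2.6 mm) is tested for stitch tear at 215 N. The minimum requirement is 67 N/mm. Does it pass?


STS = 82.7 N/mm
Passes: Yes


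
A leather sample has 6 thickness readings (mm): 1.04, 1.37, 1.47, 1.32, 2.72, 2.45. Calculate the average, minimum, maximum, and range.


Sum = 10.37
Average = 10.37 / 6 = 1.73 mm
Minimum = 1.04 mm
Maximum = 2.72 mm
Range = 2.72 - 1.04 = 1.68 mm


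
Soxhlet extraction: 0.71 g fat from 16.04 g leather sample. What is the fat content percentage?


4.4%

Fat content = 0.71 / 16.04 x 100
Fat = 4.4%


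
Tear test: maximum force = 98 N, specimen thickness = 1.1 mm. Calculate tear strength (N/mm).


89.1 N/mm


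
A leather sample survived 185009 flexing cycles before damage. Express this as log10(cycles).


log10(185009) = 5.27


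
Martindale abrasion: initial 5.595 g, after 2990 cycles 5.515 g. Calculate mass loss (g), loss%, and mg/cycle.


Loss = 5.595 - 5.515 = 0.080 g
Loss% = 0.080 / 5.595 x 100 = 1.43%
Rate = 0.080 / 2990 x 1000 = 0.027 mg/cycle


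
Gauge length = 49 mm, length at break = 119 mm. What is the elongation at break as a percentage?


142.9%


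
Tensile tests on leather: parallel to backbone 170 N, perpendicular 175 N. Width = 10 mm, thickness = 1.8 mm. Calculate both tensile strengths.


Parallel = 9.44 N/mm^2
Perpendicular = 9.72 N/mm^2

Area = 10 x 1.8 = 18.0 mm^2
TS (parallel) = 170 / 18.0 = 9.44 N/mm^2
TS (perpendicular) = 175 / 18.0 = 9.72 N/mm^2


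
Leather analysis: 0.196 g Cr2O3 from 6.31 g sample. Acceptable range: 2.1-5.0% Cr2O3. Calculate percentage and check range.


Cr2O3% = 0.196 / 6.31 x 100 = 3.11%
Acceptable range: 2.1 to 5.0%
Within range: Yes


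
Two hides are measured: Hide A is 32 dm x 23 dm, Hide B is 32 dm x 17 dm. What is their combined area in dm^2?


Hide A area = 32 x 23 = 736 dm^2
Hide B area = 32 x 17 = 544 dm^2
Total = 736 + 544 = 1280 dm^2


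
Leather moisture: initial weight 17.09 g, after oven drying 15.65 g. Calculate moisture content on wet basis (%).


Moisture = 17.09 - 15.65 = 1.44 g
MC = 1.44 / 17.09 x 100 = 8.4%


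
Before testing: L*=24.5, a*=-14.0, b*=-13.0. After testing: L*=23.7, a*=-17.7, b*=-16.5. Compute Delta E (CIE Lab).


dL = 23.7 - 24.5 = -0.8
da = -17.7 - (-14.0) = -3.7
db = -16.5 - (-13.0) = -3.5
dE = sqrt((-0.8)^2 + (-3.7)^2 + (-3.5)^2) = 5.16


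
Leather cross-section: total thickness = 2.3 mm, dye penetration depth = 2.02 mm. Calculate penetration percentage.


Penetration% = 2.02 / 2.3 x 100
Penetration = 87.8%


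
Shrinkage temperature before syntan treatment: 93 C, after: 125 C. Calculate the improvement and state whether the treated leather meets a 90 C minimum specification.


Improvement = 32 C
Meets 90 C spec: Yes


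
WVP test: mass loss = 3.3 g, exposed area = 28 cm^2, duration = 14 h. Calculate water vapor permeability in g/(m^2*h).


84.18 g/(m^2*h)

WVP = mass_loss / (area x time) x 10000
WVP = 3.3 / (28 x 14) x 10000
WVP = 3.3 / 392 x 10000 = 84.18 g/(m^2*h)


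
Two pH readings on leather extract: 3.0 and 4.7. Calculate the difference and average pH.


Difference = 1.7
Average pH = 3.85

Difference = |3.0 - 4.7| = 1.7
Average = (3.0 + 4.7) / 2 = 3.85


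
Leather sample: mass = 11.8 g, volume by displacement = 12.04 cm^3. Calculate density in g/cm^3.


Density = mass / volume
Density = 11.8 / 12.04 = 0.980 g/cm^3


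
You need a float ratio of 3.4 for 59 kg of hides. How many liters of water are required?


200.6 L

Water = hide weight x target ratio
Water = 59 x 3.4 = 200.6 L


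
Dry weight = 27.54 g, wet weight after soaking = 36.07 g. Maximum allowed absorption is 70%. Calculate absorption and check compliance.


Absorption = 31.0%
Compliant: Yes

WA = (36.07 - 27.54) / 27.54 x 100 = 31.0%
Maximum allowed: 70%
Compliant: Yes


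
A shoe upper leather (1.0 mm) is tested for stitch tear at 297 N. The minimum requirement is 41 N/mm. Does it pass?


STS = 297 / 1.0 = 297.0 N/mm
Minimum required: 41 N/mm
Passes: Yes


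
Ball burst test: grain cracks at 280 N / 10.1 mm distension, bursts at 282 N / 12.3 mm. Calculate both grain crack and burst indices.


Crack index = 27.7 N/mm
Burst index = 22.9 N/mm

Crack index = 280 / 10.1 = 27.7 N/mm
Burst index = 282 / 12.3 = 22.9 N/mm


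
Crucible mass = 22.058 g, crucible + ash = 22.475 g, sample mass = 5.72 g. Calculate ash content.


Ash mass = 0.417 g
Ash content = 7.29%

Ash mass = 22.475 - 22.058 = 0.417 g
Ash% = 0.417 / 5.72 x 100 = 7.29%


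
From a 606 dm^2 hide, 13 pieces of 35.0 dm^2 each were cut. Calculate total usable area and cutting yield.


Total usable = 13 x 35.0 = 455.0 dm^2
Yield = 455.0 / 606 x 100 = 75.1%


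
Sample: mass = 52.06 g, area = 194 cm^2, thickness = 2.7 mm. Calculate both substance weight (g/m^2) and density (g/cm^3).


Substance weight = 2683.5 g/m^2
Density = 0.994 g/cm^3

SW = 52.06 / 194 x 10000 = 2683.5 g/m^2
Volume = 194 x 2.7 / 10 = 52.38 cm^3
Density = 52.06 / 52.38 = 0.994 g/cm^3


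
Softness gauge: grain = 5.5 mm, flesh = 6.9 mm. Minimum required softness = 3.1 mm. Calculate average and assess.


Average = (5.5 + 6.9) / 2 = 6.20 mm
Minimum = 3.1 mm
Meets requirement: Yes


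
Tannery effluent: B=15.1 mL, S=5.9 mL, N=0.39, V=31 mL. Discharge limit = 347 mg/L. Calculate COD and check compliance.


COD = (15.1 - 5.9) x 0.39 x 8000 / 31 = 925.9 mg/L
Limit: 347 mg/L
Compliant: No


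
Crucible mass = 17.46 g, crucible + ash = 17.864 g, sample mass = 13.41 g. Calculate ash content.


Ash mass = 0.404 g
Ash content = 3.01%


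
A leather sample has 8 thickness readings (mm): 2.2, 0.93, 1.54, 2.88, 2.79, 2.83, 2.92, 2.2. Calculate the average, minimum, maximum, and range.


Average = 2.29 mm
Min = 0.93 mm
Max = 2.92 mm
Range = 1.99 mm


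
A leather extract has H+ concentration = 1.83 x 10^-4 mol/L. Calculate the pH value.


pH = -log10[H+]
pH = -log10(1.83 x 10^-4) = 3.74


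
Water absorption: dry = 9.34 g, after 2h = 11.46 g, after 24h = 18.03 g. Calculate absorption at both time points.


2h absorption = 22.7%
24h absorption = 93.0%


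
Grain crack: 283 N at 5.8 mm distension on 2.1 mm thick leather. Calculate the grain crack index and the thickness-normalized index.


Crack index = 48.8 N/mm
Normalized index = 23.2 N/mm per mm


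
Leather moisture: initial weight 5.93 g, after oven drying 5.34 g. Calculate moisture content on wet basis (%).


Moisture = 5.93 - 5.34 = 0.59 g
MC = 0.59 / 5.93 x 100 = 9.9%


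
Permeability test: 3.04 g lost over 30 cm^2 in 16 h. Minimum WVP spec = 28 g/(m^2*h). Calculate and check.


WVP = 3.04 / (30 x 16) x 10000 = 63.33 g/(m^2*h)
Minimum: 28 g/(m^2*h)
Meets spec: Yes


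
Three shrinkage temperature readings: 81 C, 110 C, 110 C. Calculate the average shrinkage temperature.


100.3 C

Average = (81 + 110 + 110) / 3
Average = 301 / 3 = 100.3 C


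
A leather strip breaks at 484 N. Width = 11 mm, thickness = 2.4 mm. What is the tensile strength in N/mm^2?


18.33 N/mm^2

Cross-sectional area = 11 x 2.4 = 26.4 mm^2
Tensile strength = 484 / 26.4 = 18.33 N/mm^2


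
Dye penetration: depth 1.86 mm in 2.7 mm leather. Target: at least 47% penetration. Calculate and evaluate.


Penetration = 1.86 / 2.7 x 100 = 68.9%
Target: 47%
Meets target: Yes


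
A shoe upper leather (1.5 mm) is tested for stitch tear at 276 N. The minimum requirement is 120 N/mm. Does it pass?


STS = 184.0 N/mm
Passes: Yes

STS = 276 / 1.5 = 184.0 N/mm
Minimum required: 120 N/mm
Passes: Yes


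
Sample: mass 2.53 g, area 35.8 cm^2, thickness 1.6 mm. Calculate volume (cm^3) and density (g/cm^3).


Volume = 5.728 cm^3
Density = 0.442 g/cm^3

Thickness in cm = 1.6 / 10 = 0.16 cm
Volume = 35.8 x 0.16 = 5.728 cm^3
Density = 2.53 / 5.728 = 0.442 g/cm^3


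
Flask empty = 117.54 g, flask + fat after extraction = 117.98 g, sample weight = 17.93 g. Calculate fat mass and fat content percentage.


Fat mass = 117.98 - 117.54 = 0.44 g
Fat% = 0.44 / 17.93 x 100 = 2.5%


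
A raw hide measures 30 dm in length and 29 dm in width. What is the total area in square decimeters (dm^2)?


Area = length x width
Area = 30 x 29 = 870 dm^2


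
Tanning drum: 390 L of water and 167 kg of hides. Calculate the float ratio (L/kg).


2.3


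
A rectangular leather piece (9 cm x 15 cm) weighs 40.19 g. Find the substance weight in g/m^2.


2977.0 g/m^2


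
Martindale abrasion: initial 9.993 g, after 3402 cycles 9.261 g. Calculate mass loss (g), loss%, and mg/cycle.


Mass loss = 0.732 g
Loss = 7.33%
Rate = 0.215 mg/cycle


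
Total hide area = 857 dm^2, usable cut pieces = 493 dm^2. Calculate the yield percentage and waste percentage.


Yield = 493 / 857 x 100 = 57.5%
Waste = 857 - 493 = 364 dm^2
Waste% = 100 - 57.5 = 42.5%


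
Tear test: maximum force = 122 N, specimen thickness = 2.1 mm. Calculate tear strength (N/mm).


Tear strength = force / thickness
Tear = 122 / 2.1 = 58.1 N/mm


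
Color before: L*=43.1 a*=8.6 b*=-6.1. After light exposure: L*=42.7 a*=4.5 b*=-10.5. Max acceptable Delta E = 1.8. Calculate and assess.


dL = -0.4, da = -4.1, db = -4.4
dE = sqrt((-0.4)^2 + (-4.1)^2 + (-4.4)^2) = 6.03
Max = 1.8
Passes: No


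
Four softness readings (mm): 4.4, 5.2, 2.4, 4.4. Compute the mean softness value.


Sum = 4.4 + 5.2 + 2.4 + 4.4
Mean = 16.4 / 4 = 4.10 mm


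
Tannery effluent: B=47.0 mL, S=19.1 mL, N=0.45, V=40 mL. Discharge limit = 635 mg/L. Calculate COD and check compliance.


COD = 2511.0 mg/L
Compliant: No


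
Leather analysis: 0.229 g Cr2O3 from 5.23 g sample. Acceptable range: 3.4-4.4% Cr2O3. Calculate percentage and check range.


Cr2O3% = 0.229 / 5.23 x 100 = 4.38%
Acceptable range: 3.4 to 4.4%
Within range: Yes


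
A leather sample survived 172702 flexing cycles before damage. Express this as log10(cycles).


log10(172702) = 5.24


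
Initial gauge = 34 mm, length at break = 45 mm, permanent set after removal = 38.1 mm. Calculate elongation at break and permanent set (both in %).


Elongation at break = (45 - 34) / 34 x 100 = 32.4%
Permanent set = (38.1 - 34) / 34 x 100 = 12.1%


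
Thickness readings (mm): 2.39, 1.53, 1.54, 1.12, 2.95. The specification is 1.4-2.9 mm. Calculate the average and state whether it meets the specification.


Average = 1.91 mm
Within specification: Yes

Sum = 9.53
Average = 9.53 / 5 = 1.91 mm
Specification range: 1.4 to 2.9 mm
Within spec: Yes


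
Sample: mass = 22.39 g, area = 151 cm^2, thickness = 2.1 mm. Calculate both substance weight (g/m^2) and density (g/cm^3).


SW = 22.39 / 151 x 10000 = 1482.8 g/m^2
Volume = 151 x 2.1 / 10 = 31.71 cm^3
Density = 22.39 / 31.71 = 0.706 g/cm^3


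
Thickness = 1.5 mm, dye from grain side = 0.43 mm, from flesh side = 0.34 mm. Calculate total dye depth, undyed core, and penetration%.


Total dyed = 0.43 + 0.34 = 0.77 mm
Undyed core = 1.5 - 0.77 = 0.73 mm
Penetration = 0.77 / 1.5 x 100 = 51.3%


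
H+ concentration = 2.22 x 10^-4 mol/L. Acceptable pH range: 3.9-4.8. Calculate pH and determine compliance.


pH = 3.65
Compliant: No

pH = -log10(2.22 x 10^-4) = 3.65
Range: 3.9 to 4.8
Compliant: No


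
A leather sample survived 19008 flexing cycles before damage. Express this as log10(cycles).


log10(19008) = 4.28


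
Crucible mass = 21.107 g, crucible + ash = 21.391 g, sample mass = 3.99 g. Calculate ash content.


Ash mass = 21.391 - 21.107 = 0.284 g
Ash% = 0.284 / 3.99 x 100 = 7.12%


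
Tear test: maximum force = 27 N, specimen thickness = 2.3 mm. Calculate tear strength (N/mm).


Tear strength = force / thickness
Tear = 27 / 2.3 = 11.7 N/mm


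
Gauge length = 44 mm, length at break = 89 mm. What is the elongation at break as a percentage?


Extension = 89 - 44 = 45 mm
Elongation = 45 / 44 x 100 = 102.3%


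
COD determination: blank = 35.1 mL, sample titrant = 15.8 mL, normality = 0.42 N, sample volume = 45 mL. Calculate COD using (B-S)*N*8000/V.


1441.1 mg/L

COD = (35.1 - 15.8) x 0.42 x 8000 / 45
COD = 19.3 x 0.42 x 8000 / 45
COD = 1441.1 mg/L


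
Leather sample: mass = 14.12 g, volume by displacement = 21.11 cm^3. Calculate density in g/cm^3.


Density = mass / volume
Density = 14.12 / 21.11 = 0.669 g/cm^3


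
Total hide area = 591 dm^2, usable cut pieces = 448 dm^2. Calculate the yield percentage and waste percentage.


Yield = 448 / 591 x 100 = 75.8%
Waste = 591 - 448 = 143 dm^2
Waste% = 100 - 75.8 = 24.2%


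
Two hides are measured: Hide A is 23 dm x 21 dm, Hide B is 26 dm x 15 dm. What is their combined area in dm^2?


Hide A area = 23 x 21 = 483 dm^2
Hide B area = 26 x 15 = 390 dm^2
Total = 483 + 390 = 873 dm^2


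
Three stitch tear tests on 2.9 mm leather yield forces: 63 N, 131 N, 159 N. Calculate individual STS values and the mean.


STS1 = 21.7 N/mm
STS2 = 45.2 N/mm
STS3 = 54.8 N/mm
Mean = 40.6 N/mm

STS1 = 63 / 2.9 = 21.7 N/mm
STS2 = 131 / 2.9 = 45.2 N/mm
STS3 = 159 / 2.9 = 54.8 N/mm
Mean = (21.7 + 45.2 + 54.8) / 3 = 40.6 N/mm


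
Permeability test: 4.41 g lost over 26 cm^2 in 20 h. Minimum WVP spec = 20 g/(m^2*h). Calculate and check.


WVP = 84.81 g/(m^2*h)
Meets specification: Yes


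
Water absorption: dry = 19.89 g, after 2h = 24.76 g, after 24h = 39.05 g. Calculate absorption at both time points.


WA (2h) = (24.76 - 19.89) / 19.89 x 100 = 24.5%
WA (24h) = (39.05 - 19.89) / 19.89 x 100 = 96.3%


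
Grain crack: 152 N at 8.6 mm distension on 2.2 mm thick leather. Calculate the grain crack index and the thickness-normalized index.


Crack index = 17.7 N/mm
Normalized index = 8.0 N/mm per mm

Crack index = 152 / 8.6 = 17.7 N/mm
Normalized = 17.7 / 2.2 = 8.0 N/mm per mm


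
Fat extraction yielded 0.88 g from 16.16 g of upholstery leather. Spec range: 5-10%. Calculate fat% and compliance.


Fat% = 0.88 / 16.16 x 100 = 5.4%
Spec range: 5-10%
Compliant: Yes


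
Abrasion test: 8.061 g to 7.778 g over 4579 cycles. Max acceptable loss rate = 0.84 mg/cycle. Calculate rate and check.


Rate = 0.062 mg/cycle
Passes: Yes

Loss = 8.061 - 7.778 = 0.283 g
Rate = 0.283 g / 4579 cycles x 1000 = 0.062 mg/cycle
Max = 0.84 mg/cycle
Passes: Yes


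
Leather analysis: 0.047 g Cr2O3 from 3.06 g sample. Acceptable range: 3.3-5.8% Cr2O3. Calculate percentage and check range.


Cr2O3 = 1.54%
Within range: No

Cr2O3% = 0.047 / 3.06 x 100 = 1.54%
Acceptable range: 3.3 to 5.8%
Within range: No


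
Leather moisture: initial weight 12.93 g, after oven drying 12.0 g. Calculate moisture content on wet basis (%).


Moisture = 12.93 - 12.0 = 0.93 g
MC = 0.93 / 12.93 x 100 = 7.2%


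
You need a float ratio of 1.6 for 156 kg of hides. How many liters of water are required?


Water = hide weight x target ratio
Water = 156 x 1.6 = 249.6 L


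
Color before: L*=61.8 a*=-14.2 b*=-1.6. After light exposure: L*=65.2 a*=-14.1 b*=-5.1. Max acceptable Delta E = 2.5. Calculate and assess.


dL = 3.4, da = 0.1, db = -3.5
dE = sqrt((3.4)^2 + (0.1)^2 + (-3.5)^2) = 4.88
Max = 2.5
Passes: No


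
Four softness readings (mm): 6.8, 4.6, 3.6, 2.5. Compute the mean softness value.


Sum = 6.8 + 4.6 + 3.6 + 2.5
Mean = 17.5 / 4 = 4.38 mm


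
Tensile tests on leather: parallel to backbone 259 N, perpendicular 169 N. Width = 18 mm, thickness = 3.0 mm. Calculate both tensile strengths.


Area = 18 x 3.0 = 54.0 mm^2
TS (parallel) = 259 / 54.0 = 4.80 N/mm^2
TS (perpendicular) = 169 / 54.0 = 3.13 N/mm^2


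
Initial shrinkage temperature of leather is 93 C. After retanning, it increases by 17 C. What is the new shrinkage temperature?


New Ts = 93 + 17 = 110 C


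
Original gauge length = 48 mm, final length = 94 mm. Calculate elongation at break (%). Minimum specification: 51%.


Extension = 94 - 48 = 46 mm
Elongation = 46 / 48 x 100 = 95.8%
Minimum required: 51%
Meets specification: Yes


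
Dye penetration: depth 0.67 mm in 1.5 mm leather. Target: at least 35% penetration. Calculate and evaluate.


Penetration = 44.7%
Meets target: Yes

Penetration = 0.67 / 1.5 x 100 = 44.7%
Target: 35%
Meets target: Yes


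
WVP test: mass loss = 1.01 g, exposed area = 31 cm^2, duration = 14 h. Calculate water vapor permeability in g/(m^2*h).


23.27 g/(m^2*h)


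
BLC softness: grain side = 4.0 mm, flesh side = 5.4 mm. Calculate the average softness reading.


Average = (4.0 + 5.4) / 2
Average = 4.70 mm


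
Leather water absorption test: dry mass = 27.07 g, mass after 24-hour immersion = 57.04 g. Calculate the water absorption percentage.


Water absorbed = 57.04 - 27.07 = 29.97 g
WA% = 29.97 / 27.07 x 100 = 110.7%


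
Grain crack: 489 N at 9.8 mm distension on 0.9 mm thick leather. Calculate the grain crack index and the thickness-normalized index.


Crack index = 49.9 N/mm
Normalized index = 55.4 N/mm per mm


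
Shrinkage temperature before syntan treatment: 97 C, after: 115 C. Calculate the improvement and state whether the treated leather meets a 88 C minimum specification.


Improvement = 18 C
Meets 88 C spec: Yes

Improvement = 115 - 97 = 18 C
Spec check: 115 C >= 88 C? Yes


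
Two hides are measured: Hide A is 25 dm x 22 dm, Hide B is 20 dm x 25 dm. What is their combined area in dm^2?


Hide A area = 25 x 22 = 550 dm^2
Hide B area = 20 x 25 = 500 dm^2
Total = 550 + 500 = 1050 dm^2


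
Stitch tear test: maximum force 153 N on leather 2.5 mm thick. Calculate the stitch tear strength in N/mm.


61.2 N/mm


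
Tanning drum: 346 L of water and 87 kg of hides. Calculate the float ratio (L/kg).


Float ratio = water / hide weight
Ratio = 346 / 87 = 4.0


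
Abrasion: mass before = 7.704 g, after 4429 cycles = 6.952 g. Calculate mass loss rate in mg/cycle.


Mass loss = 7.704 - 6.952 = 0.752 g
Rate = 0.752 / 4429 x 1000 = 0.170 mg/cycle


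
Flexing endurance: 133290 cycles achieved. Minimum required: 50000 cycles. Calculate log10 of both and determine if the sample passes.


log10(133290) = 5.12
log10(50000) = 4.70
Passes: Yes


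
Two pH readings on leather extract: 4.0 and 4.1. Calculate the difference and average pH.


Difference = |4.0 - 4.1| = 0.1
Average = (4.0 + 4.1) / 2 = 4.05


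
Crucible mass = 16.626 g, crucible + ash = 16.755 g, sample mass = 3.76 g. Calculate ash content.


Ash mass = 16.755 - 16.626 = 0.129 g
Ash% = 0.129 / 3.76 x 100 = 3.43%


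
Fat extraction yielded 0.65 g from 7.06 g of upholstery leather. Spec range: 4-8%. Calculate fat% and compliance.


Fat% = 0.65 / 7.06 x 100 = 9.2%
Spec range: 4-8%
Compliant: No


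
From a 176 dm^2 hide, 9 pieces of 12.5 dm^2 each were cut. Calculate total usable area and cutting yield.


Usable area = 112.5 dm^2
Yield = 63.9%

Total usable = 9 x 12.5 = 112.5 dm^2
Yield = 112.5 / 176 x 100 = 63.9%


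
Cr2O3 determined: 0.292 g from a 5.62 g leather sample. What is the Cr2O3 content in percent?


Cr2O3% = 0.292 / 5.62 x 100
Cr2O3% = 5.20%


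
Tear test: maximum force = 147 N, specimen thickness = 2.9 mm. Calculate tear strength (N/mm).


Tear strength = force / thickness
Tear = 147 / 2.9 = 50.7 N/mm


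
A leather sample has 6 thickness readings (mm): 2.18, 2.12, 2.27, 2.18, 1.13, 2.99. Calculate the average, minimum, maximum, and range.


Average = 2.15 mm
Min = 1.13 mm
Max = 2.99 mm
Range = 1.86 mm


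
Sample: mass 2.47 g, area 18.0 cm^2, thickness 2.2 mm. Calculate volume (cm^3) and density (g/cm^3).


Thickness in cm = 2.2 / 10 = 0.22 cm
Volume = 18.0 x 0.22 = 3.960 cm^3
Density = 2.47 / 3.960 = 0.624 g/cm^3


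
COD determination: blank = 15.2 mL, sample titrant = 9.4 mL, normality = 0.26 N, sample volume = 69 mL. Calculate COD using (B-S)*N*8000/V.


174.8 mg/L

COD = (15.2 - 9.4) x 0.26 x 8000 / 69
COD = 5.8 x 0.26 x 8000 / 69
COD = 174.8 mg/L


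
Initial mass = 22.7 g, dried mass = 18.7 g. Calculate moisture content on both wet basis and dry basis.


Wet basis = 17.6%
Dry basis = 21.4%

Moisture lost = 22.7 - 18.7 = 4.00 g
Wet basis MC = 4.00 / 22.7 x 100 = 17.6%
Dry basis MC = 4.00 / 18.7 x 100 = 21.4%


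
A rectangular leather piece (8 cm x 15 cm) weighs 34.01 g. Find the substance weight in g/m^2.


Area = 8 x 15 = 120 cm^2
SW = 34.01 / 120 x 10000 = 2834.2 g/m^2


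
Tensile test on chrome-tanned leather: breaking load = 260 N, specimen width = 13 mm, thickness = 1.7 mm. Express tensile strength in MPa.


Cross-section = 13 x 1.7 = 22.1 mm^2
TS = 260 / 22.1 = 11.76 MPa
(1 N/mm^2 = 1 MPa)


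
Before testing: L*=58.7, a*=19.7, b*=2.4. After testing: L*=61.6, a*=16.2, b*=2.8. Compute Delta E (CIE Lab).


Delta E = 4.56

dL = 61.6 - 58.7 = 2.9
da = 16.2 - 19.7 = -3.5
db = 2.8 - 2.4 = 0.4
dE = sqrt((2.9)^2 + (-3.5)^2 + (0.4)^2) = 4.56


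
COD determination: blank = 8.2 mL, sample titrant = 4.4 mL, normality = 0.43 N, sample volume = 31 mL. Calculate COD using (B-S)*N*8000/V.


421.7 mg/L

COD = (8.2 - 4.4) x 0.43 x 8000 / 31
COD = 3.8 x 0.43 x 8000 / 31
COD = 421.7 mg/L


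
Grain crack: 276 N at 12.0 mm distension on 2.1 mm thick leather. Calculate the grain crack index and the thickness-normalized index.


Crack index = 276 / 12.0 = 23.0 N/mm
Normalized = 23.0 / 2.1 = 11.0 N/mm per mm


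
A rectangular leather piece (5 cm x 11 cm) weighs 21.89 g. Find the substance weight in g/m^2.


Area = 5 x 11 = 55 cm^2
SW = 21.89 / 55 x 10000 = 3980.0 g/m^2


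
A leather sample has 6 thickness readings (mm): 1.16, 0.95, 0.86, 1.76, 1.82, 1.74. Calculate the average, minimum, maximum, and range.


Average = 1.38 mm
Min = 0.86 mm
Max = 1.82 mm
Range = 0.96 mm


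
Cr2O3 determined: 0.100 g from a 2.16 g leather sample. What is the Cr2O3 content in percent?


Cr2O3% = 0.100 / 2.16 x 100
Cr2O3% = 4.63%


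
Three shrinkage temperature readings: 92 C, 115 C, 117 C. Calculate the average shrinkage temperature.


Average = (92 + 115 + 117) / 3
Average = 324 / 3 = 108.0 C


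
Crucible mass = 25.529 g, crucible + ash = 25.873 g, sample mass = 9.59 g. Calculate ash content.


Ash mass = 25.873 - 25.529 = 0.344 g
Ash% = 0.344 / 9.59 x 100 = 3.59%


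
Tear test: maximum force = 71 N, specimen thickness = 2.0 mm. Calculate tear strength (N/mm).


35.5 N/mm


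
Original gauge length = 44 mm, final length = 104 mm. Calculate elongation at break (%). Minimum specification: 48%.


Extension = 104 - 44 = 60 mm
Elongation = 60 / 44 x 100 = 136.4%
Minimum required: 48%
Meets specification: Yes


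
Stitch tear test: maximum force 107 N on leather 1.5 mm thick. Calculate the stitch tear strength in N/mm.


71.3 N/mm


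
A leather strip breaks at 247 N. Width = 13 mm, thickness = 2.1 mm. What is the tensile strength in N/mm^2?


Cross-sectional area = 13 x 2.1 = 27.3 mm^2
Tensile strength = 247 / 27.3 = 9.05 N/mm^2


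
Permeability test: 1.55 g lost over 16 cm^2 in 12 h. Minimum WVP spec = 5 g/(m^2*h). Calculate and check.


WVP = 80.73 g/(m^2*h)
Meets specification: Yes

WVP = 1.55 / (16 x 12) x 10000 = 80.73 g/(m^2*h)
Minimum: 5 g/(m^2*h)
Meets spec: Yes


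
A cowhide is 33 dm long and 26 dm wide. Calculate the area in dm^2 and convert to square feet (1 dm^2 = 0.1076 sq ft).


858 dm^2
92.32 sq ft


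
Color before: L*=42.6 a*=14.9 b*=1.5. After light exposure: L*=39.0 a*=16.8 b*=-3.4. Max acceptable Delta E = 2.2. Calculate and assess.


dL = -3.6, da = 1.9, db = -4.9
dE = sqrt((-3.6)^2 + (1.9)^2 + (-4.9)^2) = 6.37
Max = 2.2
Passes: No


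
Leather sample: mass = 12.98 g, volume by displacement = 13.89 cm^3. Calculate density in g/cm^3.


Density = mass / volume
Density = 12.98 / 13.89 = 0.934 g/cm^3


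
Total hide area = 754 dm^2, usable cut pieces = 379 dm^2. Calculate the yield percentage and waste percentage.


Yield = 50.3%
Waste = 49.7%

Yield = 379 / 754 x 100 = 50.3%
Waste = 754 - 379 = 375 dm^2
Waste% = 100 - 50.3 = 49.7%


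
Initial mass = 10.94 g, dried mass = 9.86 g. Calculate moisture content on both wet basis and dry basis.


Moisture lost = 10.94 - 9.86 = 1.08 g
Wet basis MC = 1.08 / 10.94 x 100 = 9.9%
Dry basis MC = 1.08 / 9.86 x 100 = 11.0%


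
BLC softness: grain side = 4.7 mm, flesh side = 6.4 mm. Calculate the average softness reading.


5.55 mm


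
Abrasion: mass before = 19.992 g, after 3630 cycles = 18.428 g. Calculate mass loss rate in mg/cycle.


Mass loss = 19.992 - 18.428 = 1.564 g
Rate = 1.564 / 3630 x 1000 = 0.431 mg/cycle


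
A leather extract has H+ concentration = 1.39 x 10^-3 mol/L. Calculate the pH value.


pH = 2.86

pH = -log10[H+]
pH = -log10(1.39 x 10^-3) = 2.86


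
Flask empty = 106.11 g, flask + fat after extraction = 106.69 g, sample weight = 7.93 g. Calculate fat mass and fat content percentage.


Fat mass = 106.69 - 106.11 = 0.58 g
Fat% = 0.58 / 7.93 x 100 = 7.3%


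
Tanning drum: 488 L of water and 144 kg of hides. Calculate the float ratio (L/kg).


3.4


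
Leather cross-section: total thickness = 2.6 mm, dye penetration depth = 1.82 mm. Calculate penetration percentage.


70.0%

Penetration% = 1.82 / 2.6 x 100
Penetration = 70.0%


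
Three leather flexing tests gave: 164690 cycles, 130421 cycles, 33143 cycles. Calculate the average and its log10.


Average = (164690 + 130421 + 33143) / 3 = 109418 cycles
log10(109418) = 5.04


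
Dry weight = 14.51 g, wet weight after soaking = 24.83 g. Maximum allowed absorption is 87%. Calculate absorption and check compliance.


Absorption = 71.1%
Compliant: Yes

WA = (24.83 - 14.51) / 14.51 x 100 = 71.1%
Maximum allowed: 87%
Compliant: Yes


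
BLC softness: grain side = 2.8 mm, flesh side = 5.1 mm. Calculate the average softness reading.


Average = (2.8 + 5.1) / 2
Average = 3.95 mm


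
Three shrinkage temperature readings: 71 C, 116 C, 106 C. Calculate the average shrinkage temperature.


97.7 C

Average = (71 + 116 + 106) / 3
Average = 293 / 3 = 97.7 C


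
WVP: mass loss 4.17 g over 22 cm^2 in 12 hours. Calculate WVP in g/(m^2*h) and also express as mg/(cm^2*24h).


WVP = 4.17 / (22 x 12) x 10000 = 157.95 g/(m^2*h)
Mass loss in mg = 4.17 x 1000 = 4170 mg
Per cm^2 per 24h in mg: 4170 x 24 / (22 x 12) = 100080 / 264 = 379.09 mg/(cm^2*24h)


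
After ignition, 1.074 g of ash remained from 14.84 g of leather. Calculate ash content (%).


7.24%

Ash% = 1.074 / 14.84 x 100
Ash% = 7.24%


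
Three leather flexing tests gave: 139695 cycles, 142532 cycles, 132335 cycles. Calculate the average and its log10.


Average = 138187 cycles
log10 = 5.14

Average = (139695 + 142532 + 132335) / 3 = 138187 cycles
log10(138187) = 5.14


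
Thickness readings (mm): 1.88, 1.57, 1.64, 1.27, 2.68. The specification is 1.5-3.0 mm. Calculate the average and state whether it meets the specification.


Average = 1.81 mm
Within specification: Yes

Sum = 9.04
Average = 9.04 / 5 = 1.81 mm
Specification range: 1.5 to 3.0 mm
Within spec: Yes


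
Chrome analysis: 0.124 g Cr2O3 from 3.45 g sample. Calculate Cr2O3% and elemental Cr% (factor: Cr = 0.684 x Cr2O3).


Cr2O3% = 0.124 / 3.45 x 100 = 3.59%
Cr% = 3.59 x 0.684 = 2.46%


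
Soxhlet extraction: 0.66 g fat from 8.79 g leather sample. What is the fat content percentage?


Fat content = 0.66 / 8.79 x 100
Fat = 7.5%


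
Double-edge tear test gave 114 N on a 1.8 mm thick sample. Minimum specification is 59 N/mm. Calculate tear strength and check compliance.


Tear strength = 63.3 N/mm
Compliant: Yes

Tear strength = 114 / 1.8 = 63.3 N/mm
Required minimum = 59 N/mm
Compliant: Yes


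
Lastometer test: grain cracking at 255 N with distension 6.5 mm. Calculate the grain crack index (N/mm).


39.2 N/mm

Grain crack index = force / distension
Index = 255 / 6.5 = 39.2 N/mm


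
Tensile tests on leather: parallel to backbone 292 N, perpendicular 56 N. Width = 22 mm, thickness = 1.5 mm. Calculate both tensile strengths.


Parallel = 8.85 N/mm^2
Perpendicular = 1.70 N/mm^2

Area = 22 x 1.5 = 33.0 mm^2
TS (parallel) = 292 / 33.0 = 8.85 N/mm^2
TS (perpendicular) = 56 / 33.0 = 1.70 N/mm^2


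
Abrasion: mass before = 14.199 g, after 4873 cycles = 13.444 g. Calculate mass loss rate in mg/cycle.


Mass loss = 14.199 - 13.444 = 0.755 g
Rate = 0.755 / 4873 x 1000 = 0.155 mg/cycle


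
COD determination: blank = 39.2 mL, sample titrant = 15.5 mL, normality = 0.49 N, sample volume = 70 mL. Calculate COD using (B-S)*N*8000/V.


COD = (39.2 - 15.5) x 0.49 x 8000 / 70
COD = 23.7 x 0.49 x 8000 / 70
COD = 1327.2 mg/L


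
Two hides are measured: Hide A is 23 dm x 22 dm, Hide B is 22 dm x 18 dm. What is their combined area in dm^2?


902 dm^2


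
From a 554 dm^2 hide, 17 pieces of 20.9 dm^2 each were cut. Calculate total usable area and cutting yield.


Total usable = 17 x 20.9 = 355.3 dm^2
Yield = 355.3 / 554 x 100 = 64.1%


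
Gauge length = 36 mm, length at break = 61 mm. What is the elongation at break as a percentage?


69.4%


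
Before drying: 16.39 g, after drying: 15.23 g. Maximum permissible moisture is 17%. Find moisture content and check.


Moisture content = 7.1%
Acceptable: Yes


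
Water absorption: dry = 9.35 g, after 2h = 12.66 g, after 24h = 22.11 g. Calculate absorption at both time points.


2h absorption = 35.4%
24h absorption = 136.5%

WA (2h) = (12.66 - 9.35) / 9.35 x 100 = 35.4%
WA (24h) = (22.11 - 9.35) / 9.35 x 100 = 136.5%


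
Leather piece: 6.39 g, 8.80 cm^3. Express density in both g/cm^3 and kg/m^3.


Density = 6.39 / 8.80 = 0.726 g/cm^3
Convert: 0.726 x 1000 = 726 kg/m^3


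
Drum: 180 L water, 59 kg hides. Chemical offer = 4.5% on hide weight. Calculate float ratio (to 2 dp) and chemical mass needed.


Float ratio = 3.05
Chemical needed = 2.655 kg

Float ratio = 180 / 59 = 3.05
Chemical = 59 x 4.5 / 100 = 2.655 kg


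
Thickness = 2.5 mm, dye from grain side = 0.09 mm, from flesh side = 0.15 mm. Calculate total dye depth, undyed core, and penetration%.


Total dyed = 0.24 mm
Undyed core = 2.26 mm
Penetration = 9.6%


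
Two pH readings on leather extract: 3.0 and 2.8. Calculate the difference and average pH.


Difference = 0.2
Average pH = 2.90

Difference = |3.0 - 2.8| = 0.2
Average = (3.0 + 2.8) / 2 = 2.90


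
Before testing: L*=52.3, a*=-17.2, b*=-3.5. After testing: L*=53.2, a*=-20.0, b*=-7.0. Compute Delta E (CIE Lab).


Delta E = 4.57

dL = 53.2 - 52.3 = 0.9
da = -20.0 - (-17.2) = -2.8
db = -7.0 - (-3.5) = -3.5
dE = sqrt((0.9)^2 + (-2.8)^2 + (-3.5)^2) = 4.57


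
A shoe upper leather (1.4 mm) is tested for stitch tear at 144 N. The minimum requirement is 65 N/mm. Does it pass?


STS = 102.9 N/mm
Passes: Yes


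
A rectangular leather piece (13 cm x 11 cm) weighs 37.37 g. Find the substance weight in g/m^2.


2613.3 g/m^2

Area = 13 x 11 = 143 cm^2
SW = 37.37 / 143 x 10000 = 2613.3 g/m^2


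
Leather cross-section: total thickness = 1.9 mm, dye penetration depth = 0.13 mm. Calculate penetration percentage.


Penetration% = 0.13 / 1.9 x 100
Penetration = 6.8%


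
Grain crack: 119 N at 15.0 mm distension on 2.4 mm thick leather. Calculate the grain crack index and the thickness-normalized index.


Crack index = 119 / 15.0 = 7.9 N/mm
Normalized = 7.9 / 2.4 = 3.3 N/mm per mm


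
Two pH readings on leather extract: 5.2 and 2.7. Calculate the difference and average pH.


Difference = 2.5
Average pH = 3.95


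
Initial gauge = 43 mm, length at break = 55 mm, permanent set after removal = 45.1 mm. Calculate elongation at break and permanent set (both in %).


Elongation at break = 27.9%
Permanent set = 4.9%

Elongation at break = (55 - 43) / 43 x 100 = 27.9%
Permanent set = (45.1 - 43) / 43 x 100 = 4.9%


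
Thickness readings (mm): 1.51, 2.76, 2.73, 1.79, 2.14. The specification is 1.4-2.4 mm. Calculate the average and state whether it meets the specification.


Sum = 10.93
Average = 10.93 / 5 = 2.19 mm
Specification range: 1.4 to 2.4 mm
Within spec: Yes


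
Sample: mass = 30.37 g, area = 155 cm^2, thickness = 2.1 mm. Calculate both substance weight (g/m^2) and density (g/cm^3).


Substance weight = 1959.4 g/m^2
Density = 0.933 g/cm^3

SW = 30.37 / 155 x 10000 = 1959.4 g/m^2
Volume = 155 x 2.1 / 10 = 32.55 cm^3
Density = 30.37 / 32.55 = 0.933 g/cm^3


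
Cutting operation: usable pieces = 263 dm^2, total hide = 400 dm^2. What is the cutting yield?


Yield = usable / total x 100
Yield = 263 / 400 x 100 = 65.8%


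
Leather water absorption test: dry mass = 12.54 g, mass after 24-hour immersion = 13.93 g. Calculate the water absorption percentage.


Water absorbed = 13.93 - 12.54 = 1.39 g
WA% = 1.39 / 12.54 x 100 = 11.1%


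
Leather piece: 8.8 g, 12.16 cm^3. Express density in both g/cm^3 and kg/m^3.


0.724 g/cm^3
724 kg/m^3


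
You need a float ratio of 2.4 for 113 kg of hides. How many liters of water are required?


Water = hide weight x target ratio
Water = 113 x 2.4 = 271.2 L


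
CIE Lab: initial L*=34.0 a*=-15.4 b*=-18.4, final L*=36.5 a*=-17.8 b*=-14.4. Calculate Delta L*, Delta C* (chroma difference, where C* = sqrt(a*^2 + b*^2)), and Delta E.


Delta L* = 2.5
Delta C* = -1.10
Delta E = 5.29

Delta L* = 36.5 - 34.0 = 2.5
C1* = sqrt((-15.4)^2 + (-18.4)^2) = 23.994
C2* = sqrt((-17.8)^2 + (-14.4)^2) = 22.895
Delta C* = 22.895 - 23.994 = -1.10
Delta E = sqrt((2.5)^2 + (-2.4)^2 + (4.0)^2) = 5.29
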